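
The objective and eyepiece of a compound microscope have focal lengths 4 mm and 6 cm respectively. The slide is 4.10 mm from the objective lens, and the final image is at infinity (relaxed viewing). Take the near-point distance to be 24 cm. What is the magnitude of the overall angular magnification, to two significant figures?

160

Convert to cm: f_obj = 4 mm = 0.4 cm; d_o = 4.10 mm = 0.41 cm.
Objective: 1/d_i = 1/f_obj - 1/d_o = 1/0.4 - 1/0.41 = 0.06098 cm^-1, so d_i = 16.400 cm.
m_obj = -d_i/d_o = -16.400/0.41 = -40.000.
Eyepiece angular magnification (image at infinity): M_eye = D/f_e = 24/6 = 4.000.
Overall M = m_obj x M_eye = (-40.000)(4.000) = -160.00.
|M| = 160.00.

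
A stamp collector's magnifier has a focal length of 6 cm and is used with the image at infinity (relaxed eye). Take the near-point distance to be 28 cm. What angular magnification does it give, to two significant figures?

M = D/f = 28/6 = 4.667.

4.7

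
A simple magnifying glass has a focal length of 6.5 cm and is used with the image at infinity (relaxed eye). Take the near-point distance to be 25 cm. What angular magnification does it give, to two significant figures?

3.8

M = D/f = 25/6.5 = 3.846.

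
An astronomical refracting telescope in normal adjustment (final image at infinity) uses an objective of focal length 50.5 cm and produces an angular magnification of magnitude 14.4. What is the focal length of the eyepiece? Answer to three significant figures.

3.51 cm

|M| = f_obj/f_eye, so f_eye = f_obj/|M| = 50.5/14.4 = 3.507 cm.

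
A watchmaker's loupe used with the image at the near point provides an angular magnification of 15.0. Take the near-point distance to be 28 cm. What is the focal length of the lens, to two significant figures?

For the image at the near point, M = 1 + D/f.
f = D/(M - 1) = 28/(15.0 - 1) = 2.000 cm.

2.0 cm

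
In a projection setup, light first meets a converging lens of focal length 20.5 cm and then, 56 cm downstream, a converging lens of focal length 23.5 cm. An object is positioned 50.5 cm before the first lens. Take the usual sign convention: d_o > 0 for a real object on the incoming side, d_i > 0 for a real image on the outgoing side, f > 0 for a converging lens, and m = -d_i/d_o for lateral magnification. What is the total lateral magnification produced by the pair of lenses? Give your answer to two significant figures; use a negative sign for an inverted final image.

-8.0

First lens: d_i1 = 1/(1/20.5 - 1/50.5) = 34.508 cm.
m_1 = -(34.508)/50.5 = -0.6833.
That image sits 21.492 cm in front of the second lens, so d_o2 = 21.492 cm.
Second lens: d_i2 = 1/(1/23.5 - 1/(21.492)) = -251.479 cm.
m_2 = -(-251.479)/(21.492) = 11.7012.
The system's lateral magnification is m_1 m_2 = (-0.6833)(11.7012) = -7.9959.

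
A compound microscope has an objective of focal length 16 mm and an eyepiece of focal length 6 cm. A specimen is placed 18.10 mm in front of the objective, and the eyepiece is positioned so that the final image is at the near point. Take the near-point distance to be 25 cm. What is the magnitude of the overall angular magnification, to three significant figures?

Convert to cm: f_obj = 16 mm = 1.6 cm; d_o = 18.10 mm = 1.81 cm.
Objective: 1/d_i = 1/f_obj - 1/d_o = 1/1.6 - 1/1.81 = 0.07251 cm^-1, so d_i = 13.790 cm.
m_obj = -d_i/d_o = -13.790/1.81 = -7.619.
Eyepiece angular magnification (image at near point): M_eye = 1 + D/f_e = 1 + 25/6 = 5.167.
Overall M = m_obj x M_eye = (-7.619)(5.167) = -39.37.
|M| = 39.37.

39.4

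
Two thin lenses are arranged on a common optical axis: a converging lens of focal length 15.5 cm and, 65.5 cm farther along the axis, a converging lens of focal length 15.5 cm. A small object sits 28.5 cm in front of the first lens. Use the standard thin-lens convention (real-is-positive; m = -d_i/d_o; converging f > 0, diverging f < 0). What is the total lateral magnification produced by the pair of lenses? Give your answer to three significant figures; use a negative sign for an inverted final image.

1.15

Lens 1: 1/d_i1 = 1/f_1 - 1/d_o1 = 1/15.5 - 1/28.5 = 0.02943 cm^-1, so d_i1 = 33.981 cm.
m_1 = -(33.981)/28.5 = -1.1923.
That image sits 31.519 cm in front of the second lens, so d_o2 = 31.519 cm.
Lens 2: 1/d_i2 = 1/f_2 - 1/d_o2 = 1/15.5 - 1/(31.519) = 0.03279 cm^-1, so d_i2 = 30.498 cm.
m_2 = -(30.498)/(31.519) = -0.9676.
The system's lateral magnification is m_1 m_2 = (-1.1923)(-0.9676) = 1.1537.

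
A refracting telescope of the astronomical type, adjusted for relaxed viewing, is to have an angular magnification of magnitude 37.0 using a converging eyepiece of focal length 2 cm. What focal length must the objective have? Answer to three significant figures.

|M| = f_obj/|f_eye|, so f_obj = |M| x |f_eye| = 37.0 x 2 = 74.000 cm.

74.0 cm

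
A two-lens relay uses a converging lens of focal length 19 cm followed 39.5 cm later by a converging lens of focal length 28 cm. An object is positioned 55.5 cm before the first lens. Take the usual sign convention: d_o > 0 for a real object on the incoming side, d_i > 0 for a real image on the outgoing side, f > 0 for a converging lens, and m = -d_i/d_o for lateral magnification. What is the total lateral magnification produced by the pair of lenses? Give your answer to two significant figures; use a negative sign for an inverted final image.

-0.84

First lens: d_i1 = 1/(1/19 - 1/55.5) = 28.890 cm.
m_1 = -(28.890)/55.5 = -0.5205.
The intermediate image is 28.890 cm to the right of lens 1, so d_o2 = L - d_i1 = 39.5 - 28.890 = 10.610 cm.
Second lens: d_i2 = 1/(1/28 - 1/(10.610)) = -17.082 cm.
m_2 = -(-17.082)/(10.610) = 1.6101.
Overall magnification: m = m_1 m_2 = -0.8381.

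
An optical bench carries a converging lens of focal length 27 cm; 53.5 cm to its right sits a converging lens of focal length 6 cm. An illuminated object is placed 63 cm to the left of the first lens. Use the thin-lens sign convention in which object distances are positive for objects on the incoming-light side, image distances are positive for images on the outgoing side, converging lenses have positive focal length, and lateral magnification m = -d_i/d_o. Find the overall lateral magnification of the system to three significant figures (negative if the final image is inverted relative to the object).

18.0

Applying the thin-lens equation to the first lens, 1/27 = 1/63 + 1/d_i1, which gives d_i1 = 47.250 cm.
Its lateral magnification is m_1 = -d_i1/d_o1 = -(47.250)/63 = -0.7500.
Object distance for lens 2: d_o2 = 53.5 - 47.250 = 6.250 cm.
Applying the thin-lens equation again with f_2 = 6 cm and d_o2 = 6.250 cm gives d_i2 = 150.000 cm.
m_2 = -(150.000)/(6.250) = -24.0000.
Total m = m_1 x m_2 = (-0.7500)(-24.0000) = 18.0000.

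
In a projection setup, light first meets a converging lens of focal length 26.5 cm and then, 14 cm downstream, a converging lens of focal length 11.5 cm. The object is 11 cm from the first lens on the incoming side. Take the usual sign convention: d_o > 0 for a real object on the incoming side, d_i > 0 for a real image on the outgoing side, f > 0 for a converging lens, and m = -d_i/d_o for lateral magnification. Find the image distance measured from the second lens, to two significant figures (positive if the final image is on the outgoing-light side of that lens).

18 cm

First lens: d_i1 = 1/(1/26.5 - 1/11) = -18.806 cm.
The intermediate image is virtual, 18.806 cm to the left of lens 1, so d_o2 = L - d_i1 = 14 - (-18.806) = 32.806 cm.
Second lens: d_i2 = 1/(1/11.5 - 1/(32.806)) = 17.707 cm.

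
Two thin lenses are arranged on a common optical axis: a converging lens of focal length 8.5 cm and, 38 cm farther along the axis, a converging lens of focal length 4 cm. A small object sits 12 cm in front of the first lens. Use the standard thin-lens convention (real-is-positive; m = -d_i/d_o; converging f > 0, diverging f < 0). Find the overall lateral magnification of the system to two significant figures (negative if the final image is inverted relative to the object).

Lens 1: 1/d_i1 = 1/f_1 - 1/d_o1 = 1/8.5 - 1/12 = 0.03431 cm^-1, so d_i1 = 29.143 cm.
m_1 = -(29.143)/12 = -2.4286.
Object distance for lens 2: d_o2 = 38 - 29.143 = 8.857 cm.
Lens 2: 1/d_i2 = 1/f_2 - 1/d_o2 = 1/4 - 1/(8.857) = 0.13710 cm^-1, so d_i2 = 7.294 cm.
m_2 = -(7.294)/(8.857) = -0.8235.
Overall magnification: m = m_1 m_2 = 2.0000.

2.0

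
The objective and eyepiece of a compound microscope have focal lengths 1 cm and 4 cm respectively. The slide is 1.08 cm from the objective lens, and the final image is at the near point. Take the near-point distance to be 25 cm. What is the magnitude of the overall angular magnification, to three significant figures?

Objective: 1/d_i = 1/f_obj - 1/d_o = 1/1 - 1/1.08 = 0.07407 cm^-1, so d_i = 13.500 cm.
m_obj = -d_i/d_o = -13.500/1.08 = -12.500.
Eyepiece angular magnification (image at near point): M_eye = 1 + D/f_e = 1 + 25/4 = 7.250.
Overall M = m_obj x M_eye = (-12.500)(7.250) = -90.62.
|M| = 90.62.

90.6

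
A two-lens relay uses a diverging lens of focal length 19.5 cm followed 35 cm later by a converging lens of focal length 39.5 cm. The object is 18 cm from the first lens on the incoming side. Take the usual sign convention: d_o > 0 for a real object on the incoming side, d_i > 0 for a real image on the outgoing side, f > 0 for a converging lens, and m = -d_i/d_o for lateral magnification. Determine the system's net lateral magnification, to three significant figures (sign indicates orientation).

-4.23

Applying the thin-lens equation to the first lens, 1/(-19.5) = 1/18 + 1/d_i1, which gives d_i1 = -9.360 cm.
Its lateral magnification is m_1 = -d_i1/d_o1 = -(-9.360)/18 = 0.5200.
With d_i1 < 0 the first image is virtual and lies on the object side; the object distance for lens 2 is d_o2 = 35 - (-9.360) = 44.360 cm.
Applying the thin-lens equation again with f_2 = 39.5 cm and d_o2 = 44.360 cm gives d_i2 = 360.539 cm.
m_2 = -(360.539)/(44.360) = -8.1276.
Overall magnification: m = m_1 m_2 = -4.2263.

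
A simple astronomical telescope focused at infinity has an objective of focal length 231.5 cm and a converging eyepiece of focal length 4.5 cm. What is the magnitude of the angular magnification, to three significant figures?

|M| = f_obj/|f_eye| = 231.5/4.5 = 51.444.

51.4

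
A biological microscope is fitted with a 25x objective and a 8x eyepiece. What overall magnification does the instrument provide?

The overall magnification of a compound microscope is the product of the objective and eyepiece magnifications:
M = M_obj x M_eye = 25 x 8 = 200.

200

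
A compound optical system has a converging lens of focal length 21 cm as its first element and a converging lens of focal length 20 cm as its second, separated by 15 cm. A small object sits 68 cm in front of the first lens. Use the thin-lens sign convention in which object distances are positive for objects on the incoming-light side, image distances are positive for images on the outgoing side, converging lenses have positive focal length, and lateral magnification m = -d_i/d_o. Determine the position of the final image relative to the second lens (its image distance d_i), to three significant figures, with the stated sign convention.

8.70 cm

Lens 1: 1/d_i1 = 1/f_1 - 1/d_o1 = 1/21 - 1/68 = 0.03291 cm^-1, so d_i1 = 30.383 cm.
This image would form 30.383 cm past lens 1, i.e. 15.383 cm beyond lens 2, so it is a virtual object for lens 2: d_o2 = 15 - 30.383 = -15.383 cm.
Lens 2: 1/d_i2 = 1/f_2 - 1/d_o2 = 1/20 - 1/(-15.383) = 0.11501 cm^-1, so d_i2 = 8.695 cm.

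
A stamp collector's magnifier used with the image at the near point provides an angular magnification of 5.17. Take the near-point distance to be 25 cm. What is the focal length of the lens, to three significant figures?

6.00 cm

For the image at the near point, M = 1 + D/f.
f = D/(M - 1) = 25/(5.17 - 1) = 5.995 cm.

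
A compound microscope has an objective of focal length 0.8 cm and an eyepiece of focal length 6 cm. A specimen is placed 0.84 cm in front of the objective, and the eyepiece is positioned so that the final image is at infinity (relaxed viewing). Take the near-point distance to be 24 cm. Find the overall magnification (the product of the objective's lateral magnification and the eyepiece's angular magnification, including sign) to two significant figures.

Objective: 1/d_i = 1/f_obj - 1/d_o = 1/0.8 - 1/0.84 = 0.05952 cm^-1, so d_i = 16.800 cm.
m_obj = -d_i/d_o = -16.800/0.84 = -20.000.
Eyepiece angular magnification (image at infinity): M_eye = D/f_e = 24/6 = 4.000.
Overall M = m_obj x M_eye = (-20.000)(4.000) = -80.00.

-80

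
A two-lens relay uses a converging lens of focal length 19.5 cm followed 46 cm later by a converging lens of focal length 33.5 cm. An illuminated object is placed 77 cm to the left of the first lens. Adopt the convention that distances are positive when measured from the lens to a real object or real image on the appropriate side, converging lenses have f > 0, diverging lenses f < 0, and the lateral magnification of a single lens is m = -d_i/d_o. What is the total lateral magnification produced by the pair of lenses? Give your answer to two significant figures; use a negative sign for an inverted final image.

Lens 1: 1/d_i1 = 1/f_1 - 1/d_o1 = 1/19.5 - 1/77 = 0.03830 cm^-1, so d_i1 = 26.113 cm.
m_1 = -(26.113)/77 = -0.3391.
Object distance for lens 2: d_o2 = 46 - 26.113 = 19.887 cm.
Lens 2: 1/d_i2 = 1/f_2 - 1/d_o2 = 1/33.5 - 1/(19.887) = -0.02043 cm^-1, so d_i2 = -48.939 cm.
m_2 = -(-48.939)/(19.887) = 2.4609.
Total m = m_1 x m_2 = (-0.3391)(2.4609) = -0.8346.

-0.83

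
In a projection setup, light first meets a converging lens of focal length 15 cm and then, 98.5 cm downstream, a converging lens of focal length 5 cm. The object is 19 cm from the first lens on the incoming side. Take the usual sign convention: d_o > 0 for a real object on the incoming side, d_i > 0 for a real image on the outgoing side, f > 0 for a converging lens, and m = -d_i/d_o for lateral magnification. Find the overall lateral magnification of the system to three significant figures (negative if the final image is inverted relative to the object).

0.843

Applying the thin-lens equation to the first lens, 1/15 = 1/19 + 1/d_i1, which gives d_i1 = 71.250 cm.
Its lateral magnification is m_1 = -d_i1/d_o1 = -(71.250)/19 = -3.7500.
The intermediate image is 71.250 cm to the right of lens 1, so d_o2 = L - d_i1 = 98.5 - 71.250 = 27.250 cm.
Applying the thin-lens equation again with f_2 = 5 cm and d_o2 = 27.250 cm gives d_i2 = 6.124 cm.
m_2 = -(6.124)/(27.250) = -0.2247.
The system's lateral magnification is m_1 m_2 = (-3.7500)(-0.2247) = 0.8427.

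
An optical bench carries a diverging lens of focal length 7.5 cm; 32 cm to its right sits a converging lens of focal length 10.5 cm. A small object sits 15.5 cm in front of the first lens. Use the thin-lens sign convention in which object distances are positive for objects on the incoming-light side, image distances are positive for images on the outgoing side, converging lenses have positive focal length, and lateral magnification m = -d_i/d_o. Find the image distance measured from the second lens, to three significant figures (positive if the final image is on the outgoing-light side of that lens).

14.7 cm

Applying the thin-lens equation to the first lens, 1/(-7.5) = 1/15.5 + 1/d_i1, which gives d_i1 = -5.054 cm.
With d_i1 < 0 the first image is virtual and lies on the object side; the object distance for lens 2 is d_o2 = 32 - (-5.054) = 37.054 cm.
Applying the thin-lens equation again with f_2 = 10.5 cm and d_o2 = 37.054 cm gives d_i2 = 14.652 cm.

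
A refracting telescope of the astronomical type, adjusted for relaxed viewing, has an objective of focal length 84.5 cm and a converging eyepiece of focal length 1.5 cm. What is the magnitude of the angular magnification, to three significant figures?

56.3

|M| = f_obj/|f_eye| = 84.5/1.5 = 56.333.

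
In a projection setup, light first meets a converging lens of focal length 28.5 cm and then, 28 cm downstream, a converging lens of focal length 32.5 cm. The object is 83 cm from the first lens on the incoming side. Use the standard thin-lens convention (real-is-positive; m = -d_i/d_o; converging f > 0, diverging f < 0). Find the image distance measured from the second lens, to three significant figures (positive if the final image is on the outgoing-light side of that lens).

Applying the thin-lens equation to the first lens, 1/28.5 = 1/83 + 1/d_i1, which gives d_i1 = 43.404 cm.
This image would form 43.404 cm past lens 1, i.e. 15.404 cm beyond lens 2, so it is a virtual object for lens 2: d_o2 = 28 - 43.404 = -15.404 cm.
Applying the thin-lens equation again with f_2 = 32.5 cm and d_o2 = -15.404 cm gives d_i2 = 10.451 cm.

10.5 cm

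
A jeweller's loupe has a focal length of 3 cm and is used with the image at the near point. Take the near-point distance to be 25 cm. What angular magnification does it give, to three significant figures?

M = 1 + D/f = 1 + 25/3 = 9.333.

9.33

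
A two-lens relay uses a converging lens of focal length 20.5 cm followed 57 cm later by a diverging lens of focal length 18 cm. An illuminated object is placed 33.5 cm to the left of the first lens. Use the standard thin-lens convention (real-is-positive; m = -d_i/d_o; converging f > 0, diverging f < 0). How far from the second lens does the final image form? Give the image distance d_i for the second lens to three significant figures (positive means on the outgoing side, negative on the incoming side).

Applying the thin-lens equation to the first lens, 1/20.5 = 1/33.5 + 1/d_i1, which gives d_i1 = 52.827 cm.
Object distance for lens 2: d_o2 = 57 - 52.827 = 4.173 cm.
Applying the thin-lens equation again with f_2 = -18 cm and d_o2 = 4.173 cm gives d_i2 = -3.388 cm.

-3.39 cm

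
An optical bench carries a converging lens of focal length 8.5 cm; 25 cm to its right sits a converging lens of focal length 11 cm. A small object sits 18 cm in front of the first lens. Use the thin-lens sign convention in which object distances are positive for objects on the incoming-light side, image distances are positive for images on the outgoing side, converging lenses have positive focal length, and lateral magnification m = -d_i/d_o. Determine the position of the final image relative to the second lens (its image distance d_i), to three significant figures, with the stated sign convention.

Applying the thin-lens equation to the first lens, 1/8.5 = 1/18 + 1/d_i1, which gives d_i1 = 16.105 cm.
The intermediate image is 16.105 cm to the right of lens 1, so d_o2 = L - d_i1 = 25 - 16.105 = 8.895 cm.
Applying the thin-lens equation again with f_2 = 11 cm and d_o2 = 8.895 cm gives d_i2 = -46.475 cm.

-46.5 cm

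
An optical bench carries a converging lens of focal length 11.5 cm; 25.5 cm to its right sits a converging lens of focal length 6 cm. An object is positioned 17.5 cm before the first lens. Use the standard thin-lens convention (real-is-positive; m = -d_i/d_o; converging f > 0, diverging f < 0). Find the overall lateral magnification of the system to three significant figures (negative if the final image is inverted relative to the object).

Lens 1: 1/d_i1 = 1/f_1 - 1/d_o1 = 1/11.5 - 1/17.5 = 0.02981 cm^-1, so d_i1 = 33.542 cm.
m_1 = -(33.542)/17.5 = -1.9167.
This image would form 33.542 cm past lens 1, i.e. 8.042 cm beyond lens 2, so it is a virtual object for lens 2: d_o2 = 25.5 - 33.542 = -8.042 cm.
Lens 2: 1/d_i2 = 1/f_2 - 1/d_o2 = 1/6 - 1/(-8.042) = 0.29102 cm^-1, so d_i2 = 3.436 cm.
m_2 = -(3.436)/(-8.042) = 0.4273.
The system's lateral magnification is m_1 m_2 = (-1.9167)(0.4273) = -0.8190.

-0.819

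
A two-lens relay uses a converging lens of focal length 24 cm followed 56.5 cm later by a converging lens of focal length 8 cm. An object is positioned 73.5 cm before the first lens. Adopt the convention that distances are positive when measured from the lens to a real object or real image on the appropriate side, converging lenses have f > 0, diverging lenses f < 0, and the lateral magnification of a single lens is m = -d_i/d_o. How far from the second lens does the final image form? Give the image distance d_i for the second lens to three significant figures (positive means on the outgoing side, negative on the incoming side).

Applying the thin-lens equation to the first lens, 1/24 = 1/73.5 + 1/d_i1, which gives d_i1 = 35.636 cm.
Object distance for lens 2: d_o2 = 56.5 - 35.636 = 20.864 cm.
Applying the thin-lens equation again with f_2 = 8 cm and d_o2 = 20.864 cm gives d_i2 = 12.975 cm.

13.0 cm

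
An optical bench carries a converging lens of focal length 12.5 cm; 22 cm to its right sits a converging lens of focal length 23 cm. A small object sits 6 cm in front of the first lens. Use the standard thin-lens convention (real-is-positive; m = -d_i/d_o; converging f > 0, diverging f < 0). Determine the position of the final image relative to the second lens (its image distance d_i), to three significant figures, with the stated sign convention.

73.2 cm

Applying the thin-lens equation to the first lens, 1/12.5 = 1/6 + 1/d_i1, which gives d_i1 = -11.538 cm.
The intermediate image is virtual, 11.538 cm to the left of lens 1, so d_o2 = L - d_i1 = 22 - (-11.538) = 33.538 cm.
Applying the thin-lens equation again with f_2 = 23 cm and d_o2 = 33.538 cm gives d_i2 = 73.197 cm.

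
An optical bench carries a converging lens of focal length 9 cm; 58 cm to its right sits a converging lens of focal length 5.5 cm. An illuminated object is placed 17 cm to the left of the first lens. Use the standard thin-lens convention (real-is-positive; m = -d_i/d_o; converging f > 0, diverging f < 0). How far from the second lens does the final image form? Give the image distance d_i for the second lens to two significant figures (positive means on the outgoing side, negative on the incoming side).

First lens: d_i1 = 1/(1/9 - 1/17) = 19.125 cm.
The intermediate image is 19.125 cm to the right of lens 1, so d_o2 = L - d_i1 = 58 - 19.125 = 38.875 cm.
Second lens: d_i2 = 1/(1/5.5 - 1/(38.875)) = 6.406 cm.

6.4 cm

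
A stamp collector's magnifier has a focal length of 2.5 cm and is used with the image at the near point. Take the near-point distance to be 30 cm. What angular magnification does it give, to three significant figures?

M = 1 + D/f = 1 + 30/2.5 = 13.000.

13.0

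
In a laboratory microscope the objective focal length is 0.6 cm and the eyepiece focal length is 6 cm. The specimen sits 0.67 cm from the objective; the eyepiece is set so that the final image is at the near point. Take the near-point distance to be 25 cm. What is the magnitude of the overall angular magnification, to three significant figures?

44.3

Objective: 1/d_i = 1/f_obj - 1/d_o = 1/0.6 - 1/0.67 = 0.17413 cm^-1, so d_i = 5.743 cm.
m_obj = -d_i/d_o = -5.743/0.67 = -8.571.
Eyepiece angular magnification (image at near point): M_eye = 1 + D/f_e = 1 + 25/6 = 5.167.
Overall M = m_obj x M_eye = (-8.571)(5.167) = -44.29.
|M| = 44.29.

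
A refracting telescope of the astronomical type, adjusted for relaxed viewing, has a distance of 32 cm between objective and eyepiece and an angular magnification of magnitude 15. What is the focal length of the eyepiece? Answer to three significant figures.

2.00 cm

In normal adjustment the tube length equals f_obj + f_eye and |M| = f_obj/f_eye.
So f_obj = 15 f_eye and 15 f_eye + f_eye = 32 cm, giving f_eye = 32/16 = 2.000 cm and f_obj = 30.000 cm.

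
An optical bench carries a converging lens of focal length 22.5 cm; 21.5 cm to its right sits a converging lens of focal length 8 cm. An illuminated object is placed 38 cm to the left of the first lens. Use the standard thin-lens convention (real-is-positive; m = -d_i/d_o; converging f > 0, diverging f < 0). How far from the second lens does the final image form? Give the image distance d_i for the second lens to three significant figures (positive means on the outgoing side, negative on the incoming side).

Applying the thin-lens equation to the first lens, 1/22.5 = 1/38 + 1/d_i1, which gives d_i1 = 55.161 cm.
This image would form 55.161 cm past lens 1, i.e. 33.661 cm beyond lens 2, so it is a virtual object for lens 2: d_o2 = 21.5 - 55.161 = -33.661 cm.
Applying the thin-lens equation again with f_2 = 8 cm and d_o2 = -33.661 cm gives d_i2 = 6.464 cm.

6.46 cm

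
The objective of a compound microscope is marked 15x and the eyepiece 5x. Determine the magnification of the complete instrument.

75

The overall magnification of a compound microscope is the product of the objective and eyepiece magnifications:
M = M_obj x M_eye = 15 x 5 = 75.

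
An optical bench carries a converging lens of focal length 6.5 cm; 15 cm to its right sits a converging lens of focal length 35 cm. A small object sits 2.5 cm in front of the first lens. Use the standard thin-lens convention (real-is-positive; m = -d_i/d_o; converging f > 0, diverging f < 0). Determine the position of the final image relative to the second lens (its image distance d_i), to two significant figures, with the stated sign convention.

-42 cm

Applying the thin-lens equation to the first lens, 1/6.5 = 1/2.5 + 1/d_i1, which gives d_i1 = -4.062 cm.
The intermediate image is virtual, 4.062 cm to the left of lens 1, so d_o2 = L - d_i1 = 15 - (-4.062) = 19.062 cm.
Applying the thin-lens equation again with f_2 = 35 cm and d_o2 = 19.062 cm gives d_i2 = -41.863 cm.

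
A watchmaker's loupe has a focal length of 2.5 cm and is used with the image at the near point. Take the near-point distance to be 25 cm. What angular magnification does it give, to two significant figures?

11

M = 1 + D/f = 1 + 25/2.5 = 11.000.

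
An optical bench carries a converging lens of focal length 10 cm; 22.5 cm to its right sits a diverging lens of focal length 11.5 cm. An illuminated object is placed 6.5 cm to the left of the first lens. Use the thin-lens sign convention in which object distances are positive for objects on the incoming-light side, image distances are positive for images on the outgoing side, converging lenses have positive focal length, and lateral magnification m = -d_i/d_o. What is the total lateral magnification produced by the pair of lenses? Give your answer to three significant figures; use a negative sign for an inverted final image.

First lens: d_i1 = 1/(1/10 - 1/6.5) = -18.571 cm.
m_1 = -(-18.571)/6.5 = 2.8571.
The intermediate image is virtual, 18.571 cm to the left of lens 1, so d_o2 = L - d_i1 = 22.5 - (-18.571) = 41.071 cm.
Second lens: d_i2 = 1/(1/(-11.5) - 1/(41.071)) = -8.984 cm.
m_2 = -(-8.984)/(41.071) = 0.2188.
Overall magnification: m = m_1 m_2 = 0.6250.

0.625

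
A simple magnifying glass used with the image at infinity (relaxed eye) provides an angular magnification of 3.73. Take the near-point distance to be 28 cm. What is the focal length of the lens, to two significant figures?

7.5 cm

For the image at infinity, M = D/f.
f = D/M = 28/3.73 = 7.507 cm.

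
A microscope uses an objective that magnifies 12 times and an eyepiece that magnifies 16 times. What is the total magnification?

192

The overall magnification of a compound microscope is the product of the objective and eyepiece magnifications:
M = M_obj x M_eye = 12 x 16 = 192.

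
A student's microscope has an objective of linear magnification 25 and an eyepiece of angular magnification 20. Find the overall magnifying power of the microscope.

The overall magnification of a compound microscope is the product of the objective and eyepiece magnifications:
M = M_obj x M_eye = 25 x 20 = 500.

500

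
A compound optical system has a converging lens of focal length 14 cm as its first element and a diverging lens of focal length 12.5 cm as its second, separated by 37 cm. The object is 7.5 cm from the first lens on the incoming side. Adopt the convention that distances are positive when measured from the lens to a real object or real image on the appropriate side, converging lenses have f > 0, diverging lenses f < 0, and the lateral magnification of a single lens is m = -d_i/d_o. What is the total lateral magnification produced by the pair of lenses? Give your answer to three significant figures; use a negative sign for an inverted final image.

0.410

Applying the thin-lens equation to the first lens, 1/14 = 1/7.5 + 1/d_i1, which gives d_i1 = -16.154 cm.
Its lateral magnification is m_1 = -d_i1/d_o1 = -(-16.154)/7.5 = 2.1538.
The intermediate image is virtual, 16.154 cm to the left of lens 1, so d_o2 = L - d_i1 = 37 - (-16.154) = 53.154 cm.
Applying the thin-lens equation again with f_2 = -12.5 cm and d_o2 = 53.154 cm gives d_i2 = -10.120 cm.
m_2 = -(-10.120)/(53.154) = 0.1904.
Overall magnification: m = m_1 m_2 = 0.4101.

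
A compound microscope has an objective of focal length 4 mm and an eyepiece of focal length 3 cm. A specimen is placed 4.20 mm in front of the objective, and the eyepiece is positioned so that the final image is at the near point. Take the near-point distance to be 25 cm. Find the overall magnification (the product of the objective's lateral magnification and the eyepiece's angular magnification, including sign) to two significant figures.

Convert to cm: f_obj = 4 mm = 0.4 cm; d_o = 4.20 mm = 0.42 cm.
Objective: 1/d_i = 1/f_obj - 1/d_o = 1/0.4 - 1/0.42 = 0.11905 cm^-1, so d_i = 8.400 cm.
m_obj = -d_i/d_o = -8.400/0.42 = -20.000.
Eyepiece angular magnification (image at near point): M_eye = 1 + D/f_e = 1 + 25/3 = 9.333.
Overall M = m_obj x M_eye = (-20.000)(9.333) = -186.67.

-190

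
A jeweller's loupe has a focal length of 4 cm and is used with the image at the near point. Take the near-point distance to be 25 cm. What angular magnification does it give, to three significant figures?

M = 1 + D/f = 1 + 25/4 = 7.250.

7.25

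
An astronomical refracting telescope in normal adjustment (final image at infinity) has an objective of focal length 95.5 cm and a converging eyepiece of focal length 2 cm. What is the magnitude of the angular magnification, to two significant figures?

|M| = f_obj/|f_eye| = 95.5/2 = 47.750.

48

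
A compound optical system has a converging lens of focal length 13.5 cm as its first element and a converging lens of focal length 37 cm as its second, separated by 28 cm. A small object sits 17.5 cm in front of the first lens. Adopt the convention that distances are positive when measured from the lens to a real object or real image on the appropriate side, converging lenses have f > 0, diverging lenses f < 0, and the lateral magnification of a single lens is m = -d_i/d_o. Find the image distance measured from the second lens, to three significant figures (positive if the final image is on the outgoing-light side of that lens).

16.9 cm

Lens 1: 1/d_i1 = 1/f_1 - 1/d_o1 = 1/13.5 - 1/17.5 = 0.01693 cm^-1, so d_i1 = 59.063 cm.
This image would form 59.063 cm past lens 1, i.e. 31.063 cm beyond lens 2, so it is a virtual object for lens 2: d_o2 = 28 - 59.063 = -31.063 cm.
Lens 2: 1/d_i2 = 1/f_2 - 1/d_o2 = 1/37 - 1/(-31.063) = 0.05922 cm^-1, so d_i2 = 16.886 cm.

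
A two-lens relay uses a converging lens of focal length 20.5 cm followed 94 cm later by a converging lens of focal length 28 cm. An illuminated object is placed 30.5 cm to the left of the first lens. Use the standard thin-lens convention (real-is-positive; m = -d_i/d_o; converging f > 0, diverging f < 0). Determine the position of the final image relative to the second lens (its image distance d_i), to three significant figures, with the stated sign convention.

Applying the thin-lens equation to the first lens, 1/20.5 = 1/30.5 + 1/d_i1, which gives d_i1 = 62.525 cm.
That image sits 31.475 cm in front of the second lens, so d_o2 = 31.475 cm.
Applying the thin-lens equation again with f_2 = 28 cm and d_o2 = 31.475 cm gives d_i2 = 253.612 cm.

254 cm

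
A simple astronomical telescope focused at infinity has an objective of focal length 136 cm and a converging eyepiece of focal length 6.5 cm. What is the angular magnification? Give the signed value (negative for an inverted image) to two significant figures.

-21

M = -f_obj/f_eye = -136/(6.5) = -20.923.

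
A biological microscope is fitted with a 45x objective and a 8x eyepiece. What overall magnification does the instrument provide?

360

The overall magnification of a compound microscope is the product of the objective and eyepiece magnifications:
M = M_obj x M_eye = 45 x 8 = 360.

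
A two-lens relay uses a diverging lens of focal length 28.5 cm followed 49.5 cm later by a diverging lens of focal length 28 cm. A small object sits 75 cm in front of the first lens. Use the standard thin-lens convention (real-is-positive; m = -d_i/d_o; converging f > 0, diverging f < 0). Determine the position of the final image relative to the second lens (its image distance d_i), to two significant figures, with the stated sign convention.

First lens: d_i1 = 1/(1/(-28.5) - 1/75) = -20.652 cm.
The intermediate image is virtual, 20.652 cm to the left of lens 1, so d_o2 = L - d_i1 = 49.5 - (-20.652) = 70.152 cm.
Second lens: d_i2 = 1/(1/(-28) - 1/(70.152)) = -20.012 cm.

-20 cm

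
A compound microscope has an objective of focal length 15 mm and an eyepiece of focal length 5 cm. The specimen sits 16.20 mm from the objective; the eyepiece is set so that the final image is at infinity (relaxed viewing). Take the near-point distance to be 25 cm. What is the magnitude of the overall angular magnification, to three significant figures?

Convert to cm: f_obj = 15 mm = 1.5 cm; d_o = 16.20 mm = 1.62 cm.
Objective: 1/d_i = 1/f_obj - 1/d_o = 1/1.5 - 1/1.62 = 0.04938 cm^-1, so d_i = 20.250 cm.
m_obj = -d_i/d_o = -20.250/1.62 = -12.500.
Eyepiece angular magnification (image at infinity): M_eye = D/f_e = 25/5 = 5.000.
Overall M = m_obj x M_eye = (-12.500)(5.000) = -62.50.
|M| = 62.50.

62.5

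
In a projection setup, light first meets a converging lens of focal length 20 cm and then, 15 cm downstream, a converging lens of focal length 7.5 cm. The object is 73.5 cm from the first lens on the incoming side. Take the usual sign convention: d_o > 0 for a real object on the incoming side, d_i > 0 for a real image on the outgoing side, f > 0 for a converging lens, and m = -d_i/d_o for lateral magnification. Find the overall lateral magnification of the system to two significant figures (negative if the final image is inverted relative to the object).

-0.14

First lens: d_i1 = 1/(1/20 - 1/73.5) = 27.477 cm.
m_1 = -(27.477)/73.5 = -0.3738.
Since 27.477 cm > 15 cm, the first image lies past the second lens and serves as a virtual object: d_o2 = L - d_i1 = -12.477 cm.
Second lens: d_i2 = 1/(1/7.5 - 1/(-12.477)) = 4.684 cm.
m_2 = -(4.684)/(-12.477) = 0.3754.
Overall magnification: m = m_1 m_2 = -0.1404.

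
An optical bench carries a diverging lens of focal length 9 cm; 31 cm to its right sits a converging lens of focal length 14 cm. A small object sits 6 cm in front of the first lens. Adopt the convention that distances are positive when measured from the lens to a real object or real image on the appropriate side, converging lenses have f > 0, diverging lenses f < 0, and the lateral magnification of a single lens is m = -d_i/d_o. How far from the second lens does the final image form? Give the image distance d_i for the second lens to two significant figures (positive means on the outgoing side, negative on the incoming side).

Lens 1: 1/d_i1 = 1/f_1 - 1/d_o1 = 1/(-9) - 1/6 = -0.27778 cm^-1, so d_i1 = -3.600 cm.
With d_i1 < 0 the first image is virtual and lies on the object side; the object distance for lens 2 is d_o2 = 31 - (-3.600) = 34.600 cm.
Lens 2: 1/d_i2 = 1/f_2 - 1/d_o2 = 1/14 - 1/(34.600) = 0.04253 cm^-1, so d_i2 = 23.515 cm.

24 cm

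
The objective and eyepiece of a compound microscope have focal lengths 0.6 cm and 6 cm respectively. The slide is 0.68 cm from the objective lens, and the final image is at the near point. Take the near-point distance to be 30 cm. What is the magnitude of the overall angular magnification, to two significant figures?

Objective: 1/d_i = 1/f_obj - 1/d_o = 1/0.6 - 1/0.68 = 0.19608 cm^-1, so d_i = 5.100 cm.
m_obj = -d_i/d_o = -5.100/0.68 = -7.500.
Eyepiece angular magnification (image at near point): M_eye = 1 + D/f_e = 1 + 30/6 = 6.000.
Overall M = m_obj x M_eye = (-7.500)(6.000) = -45.00.
|M| = 45.00.

45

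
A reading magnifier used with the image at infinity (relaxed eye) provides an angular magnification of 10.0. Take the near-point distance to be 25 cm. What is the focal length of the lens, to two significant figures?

2.5 cm

For the image at infinity, M = D/f.
f = D/M = 25/10.0 = 2.500 cm.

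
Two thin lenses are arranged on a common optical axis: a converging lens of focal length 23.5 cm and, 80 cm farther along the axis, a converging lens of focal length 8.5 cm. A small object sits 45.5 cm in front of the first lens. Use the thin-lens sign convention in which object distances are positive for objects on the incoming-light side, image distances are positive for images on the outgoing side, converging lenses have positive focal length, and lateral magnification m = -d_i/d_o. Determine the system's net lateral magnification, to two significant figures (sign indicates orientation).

Applying the thin-lens equation to the first lens, 1/23.5 = 1/45.5 + 1/d_i1, which gives d_i1 = 48.602 cm.
Its lateral magnification is m_1 = -d_i1/d_o1 = -(48.602)/45.5 = -1.0682.
Object distance for lens 2: d_o2 = 80 - 48.602 = 31.398 cm.
Applying the thin-lens equation again with f_2 = 8.5 cm and d_o2 = 31.398 cm gives d_i2 = 11.655 cm.
m_2 = -(11.655)/(31.398) = -0.3712.
Total m = m_1 x m_2 = (-1.0682)(-0.3712) = 0.3965.

0.40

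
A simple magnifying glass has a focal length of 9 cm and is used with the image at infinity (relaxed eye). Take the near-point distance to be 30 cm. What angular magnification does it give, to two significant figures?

3.3

M = D/f = 30/9 = 3.333.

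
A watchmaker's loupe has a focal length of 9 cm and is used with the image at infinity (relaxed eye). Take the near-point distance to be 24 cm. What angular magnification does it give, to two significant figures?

2.7

M = D/f = 24/9 = 2.667.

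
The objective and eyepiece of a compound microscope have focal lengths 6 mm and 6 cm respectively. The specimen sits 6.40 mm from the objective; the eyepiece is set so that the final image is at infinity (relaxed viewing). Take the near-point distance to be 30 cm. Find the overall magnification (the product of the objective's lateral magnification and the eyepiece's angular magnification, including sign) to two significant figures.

-75

Convert to cm: f_obj = 6 mm = 0.6 cm; d_o = 6.40 mm = 0.64 cm.
Objective: 1/d_i = 1/f_obj - 1/d_o = 1/0.6 - 1/0.64 = 0.10417 cm^-1, so d_i = 9.600 cm.
m_obj = -d_i/d_o = -9.600/0.64 = -15.000.
Eyepiece angular magnification (image at infinity): M_eye = D/f_e = 30/6 = 5.000.
Overall M = m_obj x M_eye = (-15.000)(5.000) = -75.00.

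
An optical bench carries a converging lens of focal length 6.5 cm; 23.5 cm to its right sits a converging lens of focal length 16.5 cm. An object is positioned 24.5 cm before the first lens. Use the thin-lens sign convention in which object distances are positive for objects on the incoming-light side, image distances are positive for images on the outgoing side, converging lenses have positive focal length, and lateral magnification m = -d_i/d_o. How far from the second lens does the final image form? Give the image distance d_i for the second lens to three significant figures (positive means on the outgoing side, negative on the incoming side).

-131 cm

First lens: d_i1 = 1/(1/6.5 - 1/24.5) = 8.847 cm.
Object distance for lens 2: d_o2 = 23.5 - 8.847 = 14.653 cm.
Second lens: d_i2 = 1/(1/16.5 - 1/(14.653)) = -130.883 cm.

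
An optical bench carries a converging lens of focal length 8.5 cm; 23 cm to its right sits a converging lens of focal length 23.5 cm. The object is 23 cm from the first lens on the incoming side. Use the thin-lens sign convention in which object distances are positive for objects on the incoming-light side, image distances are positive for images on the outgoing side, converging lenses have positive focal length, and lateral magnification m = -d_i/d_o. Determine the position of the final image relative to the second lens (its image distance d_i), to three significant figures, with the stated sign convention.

-16.0 cm

Lens 1: 1/d_i1 = 1/f_1 - 1/d_o1 = 1/8.5 - 1/23 = 0.07417 cm^-1, so d_i1 = 13.483 cm.
That image sits 9.517 cm in front of the second lens, so d_o2 = 9.517 cm.
Lens 2: 1/d_i2 = 1/f_2 - 1/d_o2 = 1/23.5 - 1/(9.517) = -0.06252 cm^-1, so d_i2 = -15.995 cm.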